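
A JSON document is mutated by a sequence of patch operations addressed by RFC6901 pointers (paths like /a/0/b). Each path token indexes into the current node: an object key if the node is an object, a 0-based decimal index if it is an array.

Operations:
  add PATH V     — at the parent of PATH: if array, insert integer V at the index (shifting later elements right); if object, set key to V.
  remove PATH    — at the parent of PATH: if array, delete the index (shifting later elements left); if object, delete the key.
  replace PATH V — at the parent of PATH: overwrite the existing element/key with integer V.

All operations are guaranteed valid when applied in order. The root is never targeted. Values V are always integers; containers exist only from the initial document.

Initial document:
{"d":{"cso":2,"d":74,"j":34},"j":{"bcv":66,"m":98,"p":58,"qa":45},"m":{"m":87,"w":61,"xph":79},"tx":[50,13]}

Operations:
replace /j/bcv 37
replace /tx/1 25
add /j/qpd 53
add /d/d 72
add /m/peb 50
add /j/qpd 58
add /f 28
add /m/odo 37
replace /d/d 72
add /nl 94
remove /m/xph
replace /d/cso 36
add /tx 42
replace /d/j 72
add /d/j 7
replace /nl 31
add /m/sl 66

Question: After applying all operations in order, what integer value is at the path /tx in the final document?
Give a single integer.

Answer: 42

Derivation:
After op 1 (replace /j/bcv 37): {"d":{"cso":2,"d":74,"j":34},"j":{"bcv":37,"m":98,"p":58,"qa":45},"m":{"m":87,"w":61,"xph":79},"tx":[50,13]}
After op 2 (replace /tx/1 25): {"d":{"cso":2,"d":74,"j":34},"j":{"bcv":37,"m":98,"p":58,"qa":45},"m":{"m":87,"w":61,"xph":79},"tx":[50,25]}
After op 3 (add /j/qpd 53): {"d":{"cso":2,"d":74,"j":34},"j":{"bcv":37,"m":98,"p":58,"qa":45,"qpd":53},"m":{"m":87,"w":61,"xph":79},"tx":[50,25]}
After op 4 (add /d/d 72): {"d":{"cso":2,"d":72,"j":34},"j":{"bcv":37,"m":98,"p":58,"qa":45,"qpd":53},"m":{"m":87,"w":61,"xph":79},"tx":[50,25]}
After op 5 (add /m/peb 50): {"d":{"cso":2,"d":72,"j":34},"j":{"bcv":37,"m":98,"p":58,"qa":45,"qpd":53},"m":{"m":87,"peb":50,"w":61,"xph":79},"tx":[50,25]}
After op 6 (add /j/qpd 58): {"d":{"cso":2,"d":72,"j":34},"j":{"bcv":37,"m":98,"p":58,"qa":45,"qpd":58},"m":{"m":87,"peb":50,"w":61,"xph":79},"tx":[50,25]}
After op 7 (add /f 28): {"d":{"cso":2,"d":72,"j":34},"f":28,"j":{"bcv":37,"m":98,"p":58,"qa":45,"qpd":58},"m":{"m":87,"peb":50,"w":61,"xph":79},"tx":[50,25]}
After op 8 (add /m/odo 37): {"d":{"cso":2,"d":72,"j":34},"f":28,"j":{"bcv":37,"m":98,"p":58,"qa":45,"qpd":58},"m":{"m":87,"odo":37,"peb":50,"w":61,"xph":79},"tx":[50,25]}
After op 9 (replace /d/d 72): {"d":{"cso":2,"d":72,"j":34},"f":28,"j":{"bcv":37,"m":98,"p":58,"qa":45,"qpd":58},"m":{"m":87,"odo":37,"peb":50,"w":61,"xph":79},"tx":[50,25]}
After op 10 (add /nl 94): {"d":{"cso":2,"d":72,"j":34},"f":28,"j":{"bcv":37,"m":98,"p":58,"qa":45,"qpd":58},"m":{"m":87,"odo":37,"peb":50,"w":61,"xph":79},"nl":94,"tx":[50,25]}
After op 11 (remove /m/xph): {"d":{"cso":2,"d":72,"j":34},"f":28,"j":{"bcv":37,"m":98,"p":58,"qa":45,"qpd":58},"m":{"m":87,"odo":37,"peb":50,"w":61},"nl":94,"tx":[50,25]}
After op 12 (replace /d/cso 36): {"d":{"cso":36,"d":72,"j":34},"f":28,"j":{"bcv":37,"m":98,"p":58,"qa":45,"qpd":58},"m":{"m":87,"odo":37,"peb":50,"w":61},"nl":94,"tx":[50,25]}
After op 13 (add /tx 42): {"d":{"cso":36,"d":72,"j":34},"f":28,"j":{"bcv":37,"m":98,"p":58,"qa":45,"qpd":58},"m":{"m":87,"odo":37,"peb":50,"w":61},"nl":94,"tx":42}
After op 14 (replace /d/j 72): {"d":{"cso":36,"d":72,"j":72},"f":28,"j":{"bcv":37,"m":98,"p":58,"qa":45,"qpd":58},"m":{"m":87,"odo":37,"peb":50,"w":61},"nl":94,"tx":42}
After op 15 (add /d/j 7): {"d":{"cso":36,"d":72,"j":7},"f":28,"j":{"bcv":37,"m":98,"p":58,"qa":45,"qpd":58},"m":{"m":87,"odo":37,"peb":50,"w":61},"nl":94,"tx":42}
After op 16 (replace /nl 31): {"d":{"cso":36,"d":72,"j":7},"f":28,"j":{"bcv":37,"m":98,"p":58,"qa":45,"qpd":58},"m":{"m":87,"odo":37,"peb":50,"w":61},"nl":31,"tx":42}
After op 17 (add /m/sl 66): {"d":{"cso":36,"d":72,"j":7},"f":28,"j":{"bcv":37,"m":98,"p":58,"qa":45,"qpd":58},"m":{"m":87,"odo":37,"peb":50,"sl":66,"w":61},"nl":31,"tx":42}
Value at /tx: 42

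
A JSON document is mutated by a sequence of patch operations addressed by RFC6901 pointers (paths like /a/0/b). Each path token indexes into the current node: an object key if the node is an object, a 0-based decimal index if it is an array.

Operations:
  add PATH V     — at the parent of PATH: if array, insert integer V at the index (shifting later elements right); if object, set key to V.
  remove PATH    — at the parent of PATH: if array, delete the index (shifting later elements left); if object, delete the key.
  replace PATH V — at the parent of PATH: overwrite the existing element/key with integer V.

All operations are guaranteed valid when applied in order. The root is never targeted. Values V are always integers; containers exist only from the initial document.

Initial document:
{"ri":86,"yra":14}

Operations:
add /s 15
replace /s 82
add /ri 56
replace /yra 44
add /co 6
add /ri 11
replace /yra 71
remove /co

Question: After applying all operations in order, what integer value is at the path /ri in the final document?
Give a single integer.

After op 1 (add /s 15): {"ri":86,"s":15,"yra":14}
After op 2 (replace /s 82): {"ri":86,"s":82,"yra":14}
After op 3 (add /ri 56): {"ri":56,"s":82,"yra":14}
After op 4 (replace /yra 44): {"ri":56,"s":82,"yra":44}
After op 5 (add /co 6): {"co":6,"ri":56,"s":82,"yra":44}
After op 6 (add /ri 11): {"co":6,"ri":11,"s":82,"yra":44}
After op 7 (replace /yra 71): {"co":6,"ri":11,"s":82,"yra":71}
After op 8 (remove /co): {"ri":11,"s":82,"yra":71}
Value at /ri: 11

Answer: 11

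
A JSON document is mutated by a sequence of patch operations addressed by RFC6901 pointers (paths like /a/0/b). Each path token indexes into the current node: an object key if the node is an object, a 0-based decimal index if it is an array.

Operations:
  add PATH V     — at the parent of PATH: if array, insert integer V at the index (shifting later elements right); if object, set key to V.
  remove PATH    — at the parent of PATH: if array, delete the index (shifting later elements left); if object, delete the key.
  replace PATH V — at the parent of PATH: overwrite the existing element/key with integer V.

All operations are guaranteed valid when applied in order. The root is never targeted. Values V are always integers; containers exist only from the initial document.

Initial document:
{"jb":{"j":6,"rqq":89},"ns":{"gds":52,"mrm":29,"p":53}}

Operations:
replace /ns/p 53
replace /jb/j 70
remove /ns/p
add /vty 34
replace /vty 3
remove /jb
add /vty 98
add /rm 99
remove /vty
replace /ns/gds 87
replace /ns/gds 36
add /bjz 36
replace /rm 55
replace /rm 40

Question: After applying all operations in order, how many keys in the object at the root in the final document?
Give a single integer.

After op 1 (replace /ns/p 53): {"jb":{"j":6,"rqq":89},"ns":{"gds":52,"mrm":29,"p":53}}
After op 2 (replace /jb/j 70): {"jb":{"j":70,"rqq":89},"ns":{"gds":52,"mrm":29,"p":53}}
After op 3 (remove /ns/p): {"jb":{"j":70,"rqq":89},"ns":{"gds":52,"mrm":29}}
After op 4 (add /vty 34): {"jb":{"j":70,"rqq":89},"ns":{"gds":52,"mrm":29},"vty":34}
After op 5 (replace /vty 3): {"jb":{"j":70,"rqq":89},"ns":{"gds":52,"mrm":29},"vty":3}
After op 6 (remove /jb): {"ns":{"gds":52,"mrm":29},"vty":3}
After op 7 (add /vty 98): {"ns":{"gds":52,"mrm":29},"vty":98}
After op 8 (add /rm 99): {"ns":{"gds":52,"mrm":29},"rm":99,"vty":98}
After op 9 (remove /vty): {"ns":{"gds":52,"mrm":29},"rm":99}
After op 10 (replace /ns/gds 87): {"ns":{"gds":87,"mrm":29},"rm":99}
After op 11 (replace /ns/gds 36): {"ns":{"gds":36,"mrm":29},"rm":99}
After op 12 (add /bjz 36): {"bjz":36,"ns":{"gds":36,"mrm":29},"rm":99}
After op 13 (replace /rm 55): {"bjz":36,"ns":{"gds":36,"mrm":29},"rm":55}
After op 14 (replace /rm 40): {"bjz":36,"ns":{"gds":36,"mrm":29},"rm":40}
Size at the root: 3

Answer: 3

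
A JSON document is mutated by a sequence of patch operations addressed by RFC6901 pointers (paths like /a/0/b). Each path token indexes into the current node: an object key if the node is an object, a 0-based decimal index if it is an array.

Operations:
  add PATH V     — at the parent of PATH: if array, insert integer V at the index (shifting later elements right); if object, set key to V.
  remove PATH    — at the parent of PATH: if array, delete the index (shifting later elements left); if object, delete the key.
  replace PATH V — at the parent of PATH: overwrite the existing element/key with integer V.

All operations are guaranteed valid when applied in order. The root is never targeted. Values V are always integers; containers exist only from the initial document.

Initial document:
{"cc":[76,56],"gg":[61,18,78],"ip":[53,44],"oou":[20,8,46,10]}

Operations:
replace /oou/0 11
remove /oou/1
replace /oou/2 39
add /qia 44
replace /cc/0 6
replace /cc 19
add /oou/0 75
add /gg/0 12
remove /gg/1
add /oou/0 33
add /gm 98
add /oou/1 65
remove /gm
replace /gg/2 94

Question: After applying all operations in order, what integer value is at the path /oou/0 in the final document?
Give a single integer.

Answer: 33

Derivation:
After op 1 (replace /oou/0 11): {"cc":[76,56],"gg":[61,18,78],"ip":[53,44],"oou":[11,8,46,10]}
After op 2 (remove /oou/1): {"cc":[76,56],"gg":[61,18,78],"ip":[53,44],"oou":[11,46,10]}
After op 3 (replace /oou/2 39): {"cc":[76,56],"gg":[61,18,78],"ip":[53,44],"oou":[11,46,39]}
After op 4 (add /qia 44): {"cc":[76,56],"gg":[61,18,78],"ip":[53,44],"oou":[11,46,39],"qia":44}
After op 5 (replace /cc/0 6): {"cc":[6,56],"gg":[61,18,78],"ip":[53,44],"oou":[11,46,39],"qia":44}
After op 6 (replace /cc 19): {"cc":19,"gg":[61,18,78],"ip":[53,44],"oou":[11,46,39],"qia":44}
After op 7 (add /oou/0 75): {"cc":19,"gg":[61,18,78],"ip":[53,44],"oou":[75,11,46,39],"qia":44}
After op 8 (add /gg/0 12): {"cc":19,"gg":[12,61,18,78],"ip":[53,44],"oou":[75,11,46,39],"qia":44}
After op 9 (remove /gg/1): {"cc":19,"gg":[12,18,78],"ip":[53,44],"oou":[75,11,46,39],"qia":44}
After op 10 (add /oou/0 33): {"cc":19,"gg":[12,18,78],"ip":[53,44],"oou":[33,75,11,46,39],"qia":44}
After op 11 (add /gm 98): {"cc":19,"gg":[12,18,78],"gm":98,"ip":[53,44],"oou":[33,75,11,46,39],"qia":44}
After op 12 (add /oou/1 65): {"cc":19,"gg":[12,18,78],"gm":98,"ip":[53,44],"oou":[33,65,75,11,46,39],"qia":44}
After op 13 (remove /gm): {"cc":19,"gg":[12,18,78],"ip":[53,44],"oou":[33,65,75,11,46,39],"qia":44}
After op 14 (replace /gg/2 94): {"cc":19,"gg":[12,18,94],"ip":[53,44],"oou":[33,65,75,11,46,39],"qia":44}
Value at /oou/0: 33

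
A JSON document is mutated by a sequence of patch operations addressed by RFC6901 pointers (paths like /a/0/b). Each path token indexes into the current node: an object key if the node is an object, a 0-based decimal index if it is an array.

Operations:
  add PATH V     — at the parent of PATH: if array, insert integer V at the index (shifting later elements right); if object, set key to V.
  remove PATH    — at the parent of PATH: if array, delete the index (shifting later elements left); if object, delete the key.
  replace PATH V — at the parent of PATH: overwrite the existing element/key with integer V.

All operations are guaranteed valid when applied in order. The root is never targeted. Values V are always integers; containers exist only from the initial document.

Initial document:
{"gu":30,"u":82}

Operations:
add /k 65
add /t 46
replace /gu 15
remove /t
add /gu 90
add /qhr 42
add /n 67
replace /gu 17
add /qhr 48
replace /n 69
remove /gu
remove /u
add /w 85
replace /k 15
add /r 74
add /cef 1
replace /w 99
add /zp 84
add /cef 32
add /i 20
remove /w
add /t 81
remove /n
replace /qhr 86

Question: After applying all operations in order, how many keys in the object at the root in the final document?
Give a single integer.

Answer: 7

Derivation:
After op 1 (add /k 65): {"gu":30,"k":65,"u":82}
After op 2 (add /t 46): {"gu":30,"k":65,"t":46,"u":82}
After op 3 (replace /gu 15): {"gu":15,"k":65,"t":46,"u":82}
After op 4 (remove /t): {"gu":15,"k":65,"u":82}
After op 5 (add /gu 90): {"gu":90,"k":65,"u":82}
After op 6 (add /qhr 42): {"gu":90,"k":65,"qhr":42,"u":82}
After op 7 (add /n 67): {"gu":90,"k":65,"n":67,"qhr":42,"u":82}
After op 8 (replace /gu 17): {"gu":17,"k":65,"n":67,"qhr":42,"u":82}
After op 9 (add /qhr 48): {"gu":17,"k":65,"n":67,"qhr":48,"u":82}
After op 10 (replace /n 69): {"gu":17,"k":65,"n":69,"qhr":48,"u":82}
After op 11 (remove /gu): {"k":65,"n":69,"qhr":48,"u":82}
After op 12 (remove /u): {"k":65,"n":69,"qhr":48}
After op 13 (add /w 85): {"k":65,"n":69,"qhr":48,"w":85}
After op 14 (replace /k 15): {"k":15,"n":69,"qhr":48,"w":85}
After op 15 (add /r 74): {"k":15,"n":69,"qhr":48,"r":74,"w":85}
After op 16 (add /cef 1): {"cef":1,"k":15,"n":69,"qhr":48,"r":74,"w":85}
After op 17 (replace /w 99): {"cef":1,"k":15,"n":69,"qhr":48,"r":74,"w":99}
After op 18 (add /zp 84): {"cef":1,"k":15,"n":69,"qhr":48,"r":74,"w":99,"zp":84}
After op 19 (add /cef 32): {"cef":32,"k":15,"n":69,"qhr":48,"r":74,"w":99,"zp":84}
After op 20 (add /i 20): {"cef":32,"i":20,"k":15,"n":69,"qhr":48,"r":74,"w":99,"zp":84}
After op 21 (remove /w): {"cef":32,"i":20,"k":15,"n":69,"qhr":48,"r":74,"zp":84}
After op 22 (add /t 81): {"cef":32,"i":20,"k":15,"n":69,"qhr":48,"r":74,"t":81,"zp":84}
After op 23 (remove /n): {"cef":32,"i":20,"k":15,"qhr":48,"r":74,"t":81,"zp":84}
After op 24 (replace /qhr 86): {"cef":32,"i":20,"k":15,"qhr":86,"r":74,"t":81,"zp":84}
Size at the root: 7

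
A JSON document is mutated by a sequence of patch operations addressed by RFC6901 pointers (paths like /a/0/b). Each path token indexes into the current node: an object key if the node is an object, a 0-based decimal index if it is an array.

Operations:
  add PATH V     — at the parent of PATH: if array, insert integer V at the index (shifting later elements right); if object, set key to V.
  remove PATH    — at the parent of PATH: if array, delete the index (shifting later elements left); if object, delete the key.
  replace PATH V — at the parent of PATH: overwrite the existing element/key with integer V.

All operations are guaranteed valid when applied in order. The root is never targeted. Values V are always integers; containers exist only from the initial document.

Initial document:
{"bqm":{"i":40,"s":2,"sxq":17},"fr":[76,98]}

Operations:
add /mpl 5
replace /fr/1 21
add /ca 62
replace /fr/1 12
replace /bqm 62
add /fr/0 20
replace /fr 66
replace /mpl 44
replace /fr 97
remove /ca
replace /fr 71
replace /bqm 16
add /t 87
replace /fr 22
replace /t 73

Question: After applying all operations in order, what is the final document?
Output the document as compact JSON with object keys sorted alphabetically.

After op 1 (add /mpl 5): {"bqm":{"i":40,"s":2,"sxq":17},"fr":[76,98],"mpl":5}
After op 2 (replace /fr/1 21): {"bqm":{"i":40,"s":2,"sxq":17},"fr":[76,21],"mpl":5}
After op 3 (add /ca 62): {"bqm":{"i":40,"s":2,"sxq":17},"ca":62,"fr":[76,21],"mpl":5}
After op 4 (replace /fr/1 12): {"bqm":{"i":40,"s":2,"sxq":17},"ca":62,"fr":[76,12],"mpl":5}
After op 5 (replace /bqm 62): {"bqm":62,"ca":62,"fr":[76,12],"mpl":5}
After op 6 (add /fr/0 20): {"bqm":62,"ca":62,"fr":[20,76,12],"mpl":5}
After op 7 (replace /fr 66): {"bqm":62,"ca":62,"fr":66,"mpl":5}
After op 8 (replace /mpl 44): {"bqm":62,"ca":62,"fr":66,"mpl":44}
After op 9 (replace /fr 97): {"bqm":62,"ca":62,"fr":97,"mpl":44}
After op 10 (remove /ca): {"bqm":62,"fr":97,"mpl":44}
After op 11 (replace /fr 71): {"bqm":62,"fr":71,"mpl":44}
After op 12 (replace /bqm 16): {"bqm":16,"fr":71,"mpl":44}
After op 13 (add /t 87): {"bqm":16,"fr":71,"mpl":44,"t":87}
After op 14 (replace /fr 22): {"bqm":16,"fr":22,"mpl":44,"t":87}
After op 15 (replace /t 73): {"bqm":16,"fr":22,"mpl":44,"t":73}

Answer: {"bqm":16,"fr":22,"mpl":44,"t":73}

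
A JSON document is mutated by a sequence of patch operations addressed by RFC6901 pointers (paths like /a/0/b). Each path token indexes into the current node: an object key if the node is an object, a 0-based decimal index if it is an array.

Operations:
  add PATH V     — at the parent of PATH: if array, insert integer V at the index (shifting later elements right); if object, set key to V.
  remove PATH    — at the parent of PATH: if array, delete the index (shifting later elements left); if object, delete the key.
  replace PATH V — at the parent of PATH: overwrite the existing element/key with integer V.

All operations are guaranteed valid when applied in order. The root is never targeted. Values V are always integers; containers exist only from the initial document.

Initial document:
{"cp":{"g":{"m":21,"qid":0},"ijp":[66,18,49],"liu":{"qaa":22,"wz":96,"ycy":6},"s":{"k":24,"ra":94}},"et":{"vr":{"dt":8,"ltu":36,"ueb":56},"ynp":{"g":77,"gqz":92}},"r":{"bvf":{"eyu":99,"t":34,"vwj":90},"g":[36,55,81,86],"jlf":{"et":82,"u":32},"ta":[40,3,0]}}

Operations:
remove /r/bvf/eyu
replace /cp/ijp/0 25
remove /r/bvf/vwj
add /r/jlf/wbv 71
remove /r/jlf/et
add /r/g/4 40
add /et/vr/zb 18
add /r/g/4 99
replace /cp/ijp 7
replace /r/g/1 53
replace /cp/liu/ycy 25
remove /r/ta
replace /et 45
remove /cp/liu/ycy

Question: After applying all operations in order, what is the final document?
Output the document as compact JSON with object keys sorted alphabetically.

After op 1 (remove /r/bvf/eyu): {"cp":{"g":{"m":21,"qid":0},"ijp":[66,18,49],"liu":{"qaa":22,"wz":96,"ycy":6},"s":{"k":24,"ra":94}},"et":{"vr":{"dt":8,"ltu":36,"ueb":56},"ynp":{"g":77,"gqz":92}},"r":{"bvf":{"t":34,"vwj":90},"g":[36,55,81,86],"jlf":{"et":82,"u":32},"ta":[40,3,0]}}
After op 2 (replace /cp/ijp/0 25): {"cp":{"g":{"m":21,"qid":0},"ijp":[25,18,49],"liu":{"qaa":22,"wz":96,"ycy":6},"s":{"k":24,"ra":94}},"et":{"vr":{"dt":8,"ltu":36,"ueb":56},"ynp":{"g":77,"gqz":92}},"r":{"bvf":{"t":34,"vwj":90},"g":[36,55,81,86],"jlf":{"et":82,"u":32},"ta":[40,3,0]}}
After op 3 (remove /r/bvf/vwj): {"cp":{"g":{"m":21,"qid":0},"ijp":[25,18,49],"liu":{"qaa":22,"wz":96,"ycy":6},"s":{"k":24,"ra":94}},"et":{"vr":{"dt":8,"ltu":36,"ueb":56},"ynp":{"g":77,"gqz":92}},"r":{"bvf":{"t":34},"g":[36,55,81,86],"jlf":{"et":82,"u":32},"ta":[40,3,0]}}
After op 4 (add /r/jlf/wbv 71): {"cp":{"g":{"m":21,"qid":0},"ijp":[25,18,49],"liu":{"qaa":22,"wz":96,"ycy":6},"s":{"k":24,"ra":94}},"et":{"vr":{"dt":8,"ltu":36,"ueb":56},"ynp":{"g":77,"gqz":92}},"r":{"bvf":{"t":34},"g":[36,55,81,86],"jlf":{"et":82,"u":32,"wbv":71},"ta":[40,3,0]}}
After op 5 (remove /r/jlf/et): {"cp":{"g":{"m":21,"qid":0},"ijp":[25,18,49],"liu":{"qaa":22,"wz":96,"ycy":6},"s":{"k":24,"ra":94}},"et":{"vr":{"dt":8,"ltu":36,"ueb":56},"ynp":{"g":77,"gqz":92}},"r":{"bvf":{"t":34},"g":[36,55,81,86],"jlf":{"u":32,"wbv":71},"ta":[40,3,0]}}
After op 6 (add /r/g/4 40): {"cp":{"g":{"m":21,"qid":0},"ijp":[25,18,49],"liu":{"qaa":22,"wz":96,"ycy":6},"s":{"k":24,"ra":94}},"et":{"vr":{"dt":8,"ltu":36,"ueb":56},"ynp":{"g":77,"gqz":92}},"r":{"bvf":{"t":34},"g":[36,55,81,86,40],"jlf":{"u":32,"wbv":71},"ta":[40,3,0]}}
After op 7 (add /et/vr/zb 18): {"cp":{"g":{"m":21,"qid":0},"ijp":[25,18,49],"liu":{"qaa":22,"wz":96,"ycy":6},"s":{"k":24,"ra":94}},"et":{"vr":{"dt":8,"ltu":36,"ueb":56,"zb":18},"ynp":{"g":77,"gqz":92}},"r":{"bvf":{"t":34},"g":[36,55,81,86,40],"jlf":{"u":32,"wbv":71},"ta":[40,3,0]}}
After op 8 (add /r/g/4 99): {"cp":{"g":{"m":21,"qid":0},"ijp":[25,18,49],"liu":{"qaa":22,"wz":96,"ycy":6},"s":{"k":24,"ra":94}},"et":{"vr":{"dt":8,"ltu":36,"ueb":56,"zb":18},"ynp":{"g":77,"gqz":92}},"r":{"bvf":{"t":34},"g":[36,55,81,86,99,40],"jlf":{"u":32,"wbv":71},"ta":[40,3,0]}}
After op 9 (replace /cp/ijp 7): {"cp":{"g":{"m":21,"qid":0},"ijp":7,"liu":{"qaa":22,"wz":96,"ycy":6},"s":{"k":24,"ra":94}},"et":{"vr":{"dt":8,"ltu":36,"ueb":56,"zb":18},"ynp":{"g":77,"gqz":92}},"r":{"bvf":{"t":34},"g":[36,55,81,86,99,40],"jlf":{"u":32,"wbv":71},"ta":[40,3,0]}}
After op 10 (replace /r/g/1 53): {"cp":{"g":{"m":21,"qid":0},"ijp":7,"liu":{"qaa":22,"wz":96,"ycy":6},"s":{"k":24,"ra":94}},"et":{"vr":{"dt":8,"ltu":36,"ueb":56,"zb":18},"ynp":{"g":77,"gqz":92}},"r":{"bvf":{"t":34},"g":[36,53,81,86,99,40],"jlf":{"u":32,"wbv":71},"ta":[40,3,0]}}
After op 11 (replace /cp/liu/ycy 25): {"cp":{"g":{"m":21,"qid":0},"ijp":7,"liu":{"qaa":22,"wz":96,"ycy":25},"s":{"k":24,"ra":94}},"et":{"vr":{"dt":8,"ltu":36,"ueb":56,"zb":18},"ynp":{"g":77,"gqz":92}},"r":{"bvf":{"t":34},"g":[36,53,81,86,99,40],"jlf":{"u":32,"wbv":71},"ta":[40,3,0]}}
After op 12 (remove /r/ta): {"cp":{"g":{"m":21,"qid":0},"ijp":7,"liu":{"qaa":22,"wz":96,"ycy":25},"s":{"k":24,"ra":94}},"et":{"vr":{"dt":8,"ltu":36,"ueb":56,"zb":18},"ynp":{"g":77,"gqz":92}},"r":{"bvf":{"t":34},"g":[36,53,81,86,99,40],"jlf":{"u":32,"wbv":71}}}
After op 13 (replace /et 45): {"cp":{"g":{"m":21,"qid":0},"ijp":7,"liu":{"qaa":22,"wz":96,"ycy":25},"s":{"k":24,"ra":94}},"et":45,"r":{"bvf":{"t":34},"g":[36,53,81,86,99,40],"jlf":{"u":32,"wbv":71}}}
After op 14 (remove /cp/liu/ycy): {"cp":{"g":{"m":21,"qid":0},"ijp":7,"liu":{"qaa":22,"wz":96},"s":{"k":24,"ra":94}},"et":45,"r":{"bvf":{"t":34},"g":[36,53,81,86,99,40],"jlf":{"u":32,"wbv":71}}}

Answer: {"cp":{"g":{"m":21,"qid":0},"ijp":7,"liu":{"qaa":22,"wz":96},"s":{"k":24,"ra":94}},"et":45,"r":{"bvf":{"t":34},"g":[36,53,81,86,99,40],"jlf":{"u":32,"wbv":71}}}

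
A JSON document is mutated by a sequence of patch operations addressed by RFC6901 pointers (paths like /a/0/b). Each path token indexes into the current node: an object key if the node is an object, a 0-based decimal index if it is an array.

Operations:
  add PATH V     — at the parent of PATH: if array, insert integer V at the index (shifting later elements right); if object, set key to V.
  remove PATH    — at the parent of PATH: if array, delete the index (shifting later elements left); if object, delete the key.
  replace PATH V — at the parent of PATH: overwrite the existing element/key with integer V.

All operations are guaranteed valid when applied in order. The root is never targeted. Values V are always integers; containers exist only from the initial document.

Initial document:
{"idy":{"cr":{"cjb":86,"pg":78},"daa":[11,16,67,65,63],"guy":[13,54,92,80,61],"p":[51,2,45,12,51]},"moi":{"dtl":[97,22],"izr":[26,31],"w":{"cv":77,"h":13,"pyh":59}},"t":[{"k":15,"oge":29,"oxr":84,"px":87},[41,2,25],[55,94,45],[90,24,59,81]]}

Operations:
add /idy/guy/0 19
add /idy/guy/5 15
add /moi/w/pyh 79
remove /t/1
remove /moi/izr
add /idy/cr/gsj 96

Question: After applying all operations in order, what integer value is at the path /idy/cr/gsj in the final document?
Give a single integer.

Answer: 96

Derivation:
After op 1 (add /idy/guy/0 19): {"idy":{"cr":{"cjb":86,"pg":78},"daa":[11,16,67,65,63],"guy":[19,13,54,92,80,61],"p":[51,2,45,12,51]},"moi":{"dtl":[97,22],"izr":[26,31],"w":{"cv":77,"h":13,"pyh":59}},"t":[{"k":15,"oge":29,"oxr":84,"px":87},[41,2,25],[55,94,45],[90,24,59,81]]}
After op 2 (add /idy/guy/5 15): {"idy":{"cr":{"cjb":86,"pg":78},"daa":[11,16,67,65,63],"guy":[19,13,54,92,80,15,61],"p":[51,2,45,12,51]},"moi":{"dtl":[97,22],"izr":[26,31],"w":{"cv":77,"h":13,"pyh":59}},"t":[{"k":15,"oge":29,"oxr":84,"px":87},[41,2,25],[55,94,45],[90,24,59,81]]}
After op 3 (add /moi/w/pyh 79): {"idy":{"cr":{"cjb":86,"pg":78},"daa":[11,16,67,65,63],"guy":[19,13,54,92,80,15,61],"p":[51,2,45,12,51]},"moi":{"dtl":[97,22],"izr":[26,31],"w":{"cv":77,"h":13,"pyh":79}},"t":[{"k":15,"oge":29,"oxr":84,"px":87},[41,2,25],[55,94,45],[90,24,59,81]]}
After op 4 (remove /t/1): {"idy":{"cr":{"cjb":86,"pg":78},"daa":[11,16,67,65,63],"guy":[19,13,54,92,80,15,61],"p":[51,2,45,12,51]},"moi":{"dtl":[97,22],"izr":[26,31],"w":{"cv":77,"h":13,"pyh":79}},"t":[{"k":15,"oge":29,"oxr":84,"px":87},[55,94,45],[90,24,59,81]]}
After op 5 (remove /moi/izr): {"idy":{"cr":{"cjb":86,"pg":78},"daa":[11,16,67,65,63],"guy":[19,13,54,92,80,15,61],"p":[51,2,45,12,51]},"moi":{"dtl":[97,22],"w":{"cv":77,"h":13,"pyh":79}},"t":[{"k":15,"oge":29,"oxr":84,"px":87},[55,94,45],[90,24,59,81]]}
After op 6 (add /idy/cr/gsj 96): {"idy":{"cr":{"cjb":86,"gsj":96,"pg":78},"daa":[11,16,67,65,63],"guy":[19,13,54,92,80,15,61],"p":[51,2,45,12,51]},"moi":{"dtl":[97,22],"w":{"cv":77,"h":13,"pyh":79}},"t":[{"k":15,"oge":29,"oxr":84,"px":87},[55,94,45],[90,24,59,81]]}
Value at /idy/cr/gsj: 96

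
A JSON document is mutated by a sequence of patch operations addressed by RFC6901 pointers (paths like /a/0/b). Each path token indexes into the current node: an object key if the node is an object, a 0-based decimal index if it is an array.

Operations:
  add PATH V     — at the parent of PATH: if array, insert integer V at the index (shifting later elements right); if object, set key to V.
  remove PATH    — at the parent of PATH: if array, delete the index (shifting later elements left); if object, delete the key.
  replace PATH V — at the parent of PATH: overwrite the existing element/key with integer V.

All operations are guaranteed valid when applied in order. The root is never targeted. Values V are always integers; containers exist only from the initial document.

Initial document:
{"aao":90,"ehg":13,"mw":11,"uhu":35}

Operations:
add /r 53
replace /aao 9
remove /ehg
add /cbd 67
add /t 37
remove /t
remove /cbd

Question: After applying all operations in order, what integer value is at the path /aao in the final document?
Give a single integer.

Answer: 9

Derivation:
After op 1 (add /r 53): {"aao":90,"ehg":13,"mw":11,"r":53,"uhu":35}
After op 2 (replace /aao 9): {"aao":9,"ehg":13,"mw":11,"r":53,"uhu":35}
After op 3 (remove /ehg): {"aao":9,"mw":11,"r":53,"uhu":35}
After op 4 (add /cbd 67): {"aao":9,"cbd":67,"mw":11,"r":53,"uhu":35}
After op 5 (add /t 37): {"aao":9,"cbd":67,"mw":11,"r":53,"t":37,"uhu":35}
After op 6 (remove /t): {"aao":9,"cbd":67,"mw":11,"r":53,"uhu":35}
After op 7 (remove /cbd): {"aao":9,"mw":11,"r":53,"uhu":35}
Value at /aao: 9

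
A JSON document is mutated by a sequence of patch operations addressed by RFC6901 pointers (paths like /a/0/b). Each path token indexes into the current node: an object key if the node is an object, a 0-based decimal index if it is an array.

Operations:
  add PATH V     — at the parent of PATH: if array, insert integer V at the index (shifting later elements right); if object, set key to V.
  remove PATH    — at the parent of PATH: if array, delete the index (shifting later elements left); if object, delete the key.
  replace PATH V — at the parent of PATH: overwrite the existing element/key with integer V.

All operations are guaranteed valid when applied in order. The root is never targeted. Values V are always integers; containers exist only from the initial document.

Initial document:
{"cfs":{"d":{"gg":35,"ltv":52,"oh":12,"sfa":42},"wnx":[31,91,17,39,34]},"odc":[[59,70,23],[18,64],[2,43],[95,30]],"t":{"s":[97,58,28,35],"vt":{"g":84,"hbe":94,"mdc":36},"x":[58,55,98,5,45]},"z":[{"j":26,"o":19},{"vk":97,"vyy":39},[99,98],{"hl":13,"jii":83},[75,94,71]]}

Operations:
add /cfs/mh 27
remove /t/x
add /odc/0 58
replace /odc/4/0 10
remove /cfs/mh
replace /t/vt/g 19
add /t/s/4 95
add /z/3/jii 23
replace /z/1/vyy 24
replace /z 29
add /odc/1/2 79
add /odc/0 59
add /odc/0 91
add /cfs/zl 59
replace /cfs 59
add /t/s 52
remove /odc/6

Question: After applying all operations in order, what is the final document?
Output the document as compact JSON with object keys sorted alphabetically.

After op 1 (add /cfs/mh 27): {"cfs":{"d":{"gg":35,"ltv":52,"oh":12,"sfa":42},"mh":27,"wnx":[31,91,17,39,34]},"odc":[[59,70,23],[18,64],[2,43],[95,30]],"t":{"s":[97,58,28,35],"vt":{"g":84,"hbe":94,"mdc":36},"x":[58,55,98,5,45]},"z":[{"j":26,"o":19},{"vk":97,"vyy":39},[99,98],{"hl":13,"jii":83},[75,94,71]]}
After op 2 (remove /t/x): {"cfs":{"d":{"gg":35,"ltv":52,"oh":12,"sfa":42},"mh":27,"wnx":[31,91,17,39,34]},"odc":[[59,70,23],[18,64],[2,43],[95,30]],"t":{"s":[97,58,28,35],"vt":{"g":84,"hbe":94,"mdc":36}},"z":[{"j":26,"o":19},{"vk":97,"vyy":39},[99,98],{"hl":13,"jii":83},[75,94,71]]}
After op 3 (add /odc/0 58): {"cfs":{"d":{"gg":35,"ltv":52,"oh":12,"sfa":42},"mh":27,"wnx":[31,91,17,39,34]},"odc":[58,[59,70,23],[18,64],[2,43],[95,30]],"t":{"s":[97,58,28,35],"vt":{"g":84,"hbe":94,"mdc":36}},"z":[{"j":26,"o":19},{"vk":97,"vyy":39},[99,98],{"hl":13,"jii":83},[75,94,71]]}
After op 4 (replace /odc/4/0 10): {"cfs":{"d":{"gg":35,"ltv":52,"oh":12,"sfa":42},"mh":27,"wnx":[31,91,17,39,34]},"odc":[58,[59,70,23],[18,64],[2,43],[10,30]],"t":{"s":[97,58,28,35],"vt":{"g":84,"hbe":94,"mdc":36}},"z":[{"j":26,"o":19},{"vk":97,"vyy":39},[99,98],{"hl":13,"jii":83},[75,94,71]]}
After op 5 (remove /cfs/mh): {"cfs":{"d":{"gg":35,"ltv":52,"oh":12,"sfa":42},"wnx":[31,91,17,39,34]},"odc":[58,[59,70,23],[18,64],[2,43],[10,30]],"t":{"s":[97,58,28,35],"vt":{"g":84,"hbe":94,"mdc":36}},"z":[{"j":26,"o":19},{"vk":97,"vyy":39},[99,98],{"hl":13,"jii":83},[75,94,71]]}
After op 6 (replace /t/vt/g 19): {"cfs":{"d":{"gg":35,"ltv":52,"oh":12,"sfa":42},"wnx":[31,91,17,39,34]},"odc":[58,[59,70,23],[18,64],[2,43],[10,30]],"t":{"s":[97,58,28,35],"vt":{"g":19,"hbe":94,"mdc":36}},"z":[{"j":26,"o":19},{"vk":97,"vyy":39},[99,98],{"hl":13,"jii":83},[75,94,71]]}
After op 7 (add /t/s/4 95): {"cfs":{"d":{"gg":35,"ltv":52,"oh":12,"sfa":42},"wnx":[31,91,17,39,34]},"odc":[58,[59,70,23],[18,64],[2,43],[10,30]],"t":{"s":[97,58,28,35,95],"vt":{"g":19,"hbe":94,"mdc":36}},"z":[{"j":26,"o":19},{"vk":97,"vyy":39},[99,98],{"hl":13,"jii":83},[75,94,71]]}
After op 8 (add /z/3/jii 23): {"cfs":{"d":{"gg":35,"ltv":52,"oh":12,"sfa":42},"wnx":[31,91,17,39,34]},"odc":[58,[59,70,23],[18,64],[2,43],[10,30]],"t":{"s":[97,58,28,35,95],"vt":{"g":19,"hbe":94,"mdc":36}},"z":[{"j":26,"o":19},{"vk":97,"vyy":39},[99,98],{"hl":13,"jii":23},[75,94,71]]}
After op 9 (replace /z/1/vyy 24): {"cfs":{"d":{"gg":35,"ltv":52,"oh":12,"sfa":42},"wnx":[31,91,17,39,34]},"odc":[58,[59,70,23],[18,64],[2,43],[10,30]],"t":{"s":[97,58,28,35,95],"vt":{"g":19,"hbe":94,"mdc":36}},"z":[{"j":26,"o":19},{"vk":97,"vyy":24},[99,98],{"hl":13,"jii":23},[75,94,71]]}
After op 10 (replace /z 29): {"cfs":{"d":{"gg":35,"ltv":52,"oh":12,"sfa":42},"wnx":[31,91,17,39,34]},"odc":[58,[59,70,23],[18,64],[2,43],[10,30]],"t":{"s":[97,58,28,35,95],"vt":{"g":19,"hbe":94,"mdc":36}},"z":29}
After op 11 (add /odc/1/2 79): {"cfs":{"d":{"gg":35,"ltv":52,"oh":12,"sfa":42},"wnx":[31,91,17,39,34]},"odc":[58,[59,70,79,23],[18,64],[2,43],[10,30]],"t":{"s":[97,58,28,35,95],"vt":{"g":19,"hbe":94,"mdc":36}},"z":29}
After op 12 (add /odc/0 59): {"cfs":{"d":{"gg":35,"ltv":52,"oh":12,"sfa":42},"wnx":[31,91,17,39,34]},"odc":[59,58,[59,70,79,23],[18,64],[2,43],[10,30]],"t":{"s":[97,58,28,35,95],"vt":{"g":19,"hbe":94,"mdc":36}},"z":29}
After op 13 (add /odc/0 91): {"cfs":{"d":{"gg":35,"ltv":52,"oh":12,"sfa":42},"wnx":[31,91,17,39,34]},"odc":[91,59,58,[59,70,79,23],[18,64],[2,43],[10,30]],"t":{"s":[97,58,28,35,95],"vt":{"g":19,"hbe":94,"mdc":36}},"z":29}
After op 14 (add /cfs/zl 59): {"cfs":{"d":{"gg":35,"ltv":52,"oh":12,"sfa":42},"wnx":[31,91,17,39,34],"zl":59},"odc":[91,59,58,[59,70,79,23],[18,64],[2,43],[10,30]],"t":{"s":[97,58,28,35,95],"vt":{"g":19,"hbe":94,"mdc":36}},"z":29}
After op 15 (replace /cfs 59): {"cfs":59,"odc":[91,59,58,[59,70,79,23],[18,64],[2,43],[10,30]],"t":{"s":[97,58,28,35,95],"vt":{"g":19,"hbe":94,"mdc":36}},"z":29}
After op 16 (add /t/s 52): {"cfs":59,"odc":[91,59,58,[59,70,79,23],[18,64],[2,43],[10,30]],"t":{"s":52,"vt":{"g":19,"hbe":94,"mdc":36}},"z":29}
After op 17 (remove /odc/6): {"cfs":59,"odc":[91,59,58,[59,70,79,23],[18,64],[2,43]],"t":{"s":52,"vt":{"g":19,"hbe":94,"mdc":36}},"z":29}

Answer: {"cfs":59,"odc":[91,59,58,[59,70,79,23],[18,64],[2,43]],"t":{"s":52,"vt":{"g":19,"hbe":94,"mdc":36}},"z":29}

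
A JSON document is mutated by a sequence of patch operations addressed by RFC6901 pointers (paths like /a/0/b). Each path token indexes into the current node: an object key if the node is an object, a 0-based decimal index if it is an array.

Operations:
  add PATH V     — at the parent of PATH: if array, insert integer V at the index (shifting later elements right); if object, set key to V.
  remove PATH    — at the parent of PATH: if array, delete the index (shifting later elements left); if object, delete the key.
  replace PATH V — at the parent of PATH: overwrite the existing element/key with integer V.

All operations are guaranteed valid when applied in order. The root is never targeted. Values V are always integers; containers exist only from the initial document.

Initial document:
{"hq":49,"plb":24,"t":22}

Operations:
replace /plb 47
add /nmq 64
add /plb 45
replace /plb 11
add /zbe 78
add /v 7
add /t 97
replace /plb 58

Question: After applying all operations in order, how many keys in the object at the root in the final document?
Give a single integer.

Answer: 6

Derivation:
After op 1 (replace /plb 47): {"hq":49,"plb":47,"t":22}
After op 2 (add /nmq 64): {"hq":49,"nmq":64,"plb":47,"t":22}
After op 3 (add /plb 45): {"hq":49,"nmq":64,"plb":45,"t":22}
After op 4 (replace /plb 11): {"hq":49,"nmq":64,"plb":11,"t":22}
After op 5 (add /zbe 78): {"hq":49,"nmq":64,"plb":11,"t":22,"zbe":78}
After op 6 (add /v 7): {"hq":49,"nmq":64,"plb":11,"t":22,"v":7,"zbe":78}
After op 7 (add /t 97): {"hq":49,"nmq":64,"plb":11,"t":97,"v":7,"zbe":78}
After op 8 (replace /plb 58): {"hq":49,"nmq":64,"plb":58,"t":97,"v":7,"zbe":78}
Size at the root: 6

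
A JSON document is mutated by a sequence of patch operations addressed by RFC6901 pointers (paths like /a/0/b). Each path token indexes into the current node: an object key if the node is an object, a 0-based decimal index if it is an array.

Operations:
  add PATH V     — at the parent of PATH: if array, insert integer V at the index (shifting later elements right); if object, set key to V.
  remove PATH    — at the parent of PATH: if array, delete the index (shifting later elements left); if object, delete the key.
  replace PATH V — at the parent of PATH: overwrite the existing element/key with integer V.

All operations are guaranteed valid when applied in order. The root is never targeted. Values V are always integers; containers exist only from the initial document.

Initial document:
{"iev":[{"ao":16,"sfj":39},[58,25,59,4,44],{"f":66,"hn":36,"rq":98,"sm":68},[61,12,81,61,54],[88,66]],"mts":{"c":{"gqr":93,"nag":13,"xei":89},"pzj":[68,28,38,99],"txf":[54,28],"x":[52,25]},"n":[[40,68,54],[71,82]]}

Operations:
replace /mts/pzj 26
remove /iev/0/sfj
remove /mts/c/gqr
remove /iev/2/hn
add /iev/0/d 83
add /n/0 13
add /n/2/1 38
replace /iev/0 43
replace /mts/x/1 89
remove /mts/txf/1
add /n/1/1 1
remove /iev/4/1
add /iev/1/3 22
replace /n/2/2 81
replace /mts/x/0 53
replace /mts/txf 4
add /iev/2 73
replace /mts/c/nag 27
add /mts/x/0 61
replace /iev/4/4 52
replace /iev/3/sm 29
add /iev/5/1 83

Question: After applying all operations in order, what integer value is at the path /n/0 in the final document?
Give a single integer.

Answer: 13

Derivation:
After op 1 (replace /mts/pzj 26): {"iev":[{"ao":16,"sfj":39},[58,25,59,4,44],{"f":66,"hn":36,"rq":98,"sm":68},[61,12,81,61,54],[88,66]],"mts":{"c":{"gqr":93,"nag":13,"xei":89},"pzj":26,"txf":[54,28],"x":[52,25]},"n":[[40,68,54],[71,82]]}
After op 2 (remove /iev/0/sfj): {"iev":[{"ao":16},[58,25,59,4,44],{"f":66,"hn":36,"rq":98,"sm":68},[61,12,81,61,54],[88,66]],"mts":{"c":{"gqr":93,"nag":13,"xei":89},"pzj":26,"txf":[54,28],"x":[52,25]},"n":[[40,68,54],[71,82]]}
After op 3 (remove /mts/c/gqr): {"iev":[{"ao":16},[58,25,59,4,44],{"f":66,"hn":36,"rq":98,"sm":68},[61,12,81,61,54],[88,66]],"mts":{"c":{"nag":13,"xei":89},"pzj":26,"txf":[54,28],"x":[52,25]},"n":[[40,68,54],[71,82]]}
After op 4 (remove /iev/2/hn): {"iev":[{"ao":16},[58,25,59,4,44],{"f":66,"rq":98,"sm":68},[61,12,81,61,54],[88,66]],"mts":{"c":{"nag":13,"xei":89},"pzj":26,"txf":[54,28],"x":[52,25]},"n":[[40,68,54],[71,82]]}
After op 5 (add /iev/0/d 83): {"iev":[{"ao":16,"d":83},[58,25,59,4,44],{"f":66,"rq":98,"sm":68},[61,12,81,61,54],[88,66]],"mts":{"c":{"nag":13,"xei":89},"pzj":26,"txf":[54,28],"x":[52,25]},"n":[[40,68,54],[71,82]]}
After op 6 (add /n/0 13): {"iev":[{"ao":16,"d":83},[58,25,59,4,44],{"f":66,"rq":98,"sm":68},[61,12,81,61,54],[88,66]],"mts":{"c":{"nag":13,"xei":89},"pzj":26,"txf":[54,28],"x":[52,25]},"n":[13,[40,68,54],[71,82]]}
After op 7 (add /n/2/1 38): {"iev":[{"ao":16,"d":83},[58,25,59,4,44],{"f":66,"rq":98,"sm":68},[61,12,81,61,54],[88,66]],"mts":{"c":{"nag":13,"xei":89},"pzj":26,"txf":[54,28],"x":[52,25]},"n":[13,[40,68,54],[71,38,82]]}
After op 8 (replace /iev/0 43): {"iev":[43,[58,25,59,4,44],{"f":66,"rq":98,"sm":68},[61,12,81,61,54],[88,66]],"mts":{"c":{"nag":13,"xei":89},"pzj":26,"txf":[54,28],"x":[52,25]},"n":[13,[40,68,54],[71,38,82]]}
After op 9 (replace /mts/x/1 89): {"iev":[43,[58,25,59,4,44],{"f":66,"rq":98,"sm":68},[61,12,81,61,54],[88,66]],"mts":{"c":{"nag":13,"xei":89},"pzj":26,"txf":[54,28],"x":[52,89]},"n":[13,[40,68,54],[71,38,82]]}
After op 10 (remove /mts/txf/1): {"iev":[43,[58,25,59,4,44],{"f":66,"rq":98,"sm":68},[61,12,81,61,54],[88,66]],"mts":{"c":{"nag":13,"xei":89},"pzj":26,"txf":[54],"x":[52,89]},"n":[13,[40,68,54],[71,38,82]]}
After op 11 (add /n/1/1 1): {"iev":[43,[58,25,59,4,44],{"f":66,"rq":98,"sm":68},[61,12,81,61,54],[88,66]],"mts":{"c":{"nag":13,"xei":89},"pzj":26,"txf":[54],"x":[52,89]},"n":[13,[40,1,68,54],[71,38,82]]}
After op 12 (remove /iev/4/1): {"iev":[43,[58,25,59,4,44],{"f":66,"rq":98,"sm":68},[61,12,81,61,54],[88]],"mts":{"c":{"nag":13,"xei":89},"pzj":26,"txf":[54],"x":[52,89]},"n":[13,[40,1,68,54],[71,38,82]]}
After op 13 (add /iev/1/3 22): {"iev":[43,[58,25,59,22,4,44],{"f":66,"rq":98,"sm":68},[61,12,81,61,54],[88]],"mts":{"c":{"nag":13,"xei":89},"pzj":26,"txf":[54],"x":[52,89]},"n":[13,[40,1,68,54],[71,38,82]]}
After op 14 (replace /n/2/2 81): {"iev":[43,[58,25,59,22,4,44],{"f":66,"rq":98,"sm":68},[61,12,81,61,54],[88]],"mts":{"c":{"nag":13,"xei":89},"pzj":26,"txf":[54],"x":[52,89]},"n":[13,[40,1,68,54],[71,38,81]]}
After op 15 (replace /mts/x/0 53): {"iev":[43,[58,25,59,22,4,44],{"f":66,"rq":98,"sm":68},[61,12,81,61,54],[88]],"mts":{"c":{"nag":13,"xei":89},"pzj":26,"txf":[54],"x":[53,89]},"n":[13,[40,1,68,54],[71,38,81]]}
After op 16 (replace /mts/txf 4): {"iev":[43,[58,25,59,22,4,44],{"f":66,"rq":98,"sm":68},[61,12,81,61,54],[88]],"mts":{"c":{"nag":13,"xei":89},"pzj":26,"txf":4,"x":[53,89]},"n":[13,[40,1,68,54],[71,38,81]]}
After op 17 (add /iev/2 73): {"iev":[43,[58,25,59,22,4,44],73,{"f":66,"rq":98,"sm":68},[61,12,81,61,54],[88]],"mts":{"c":{"nag":13,"xei":89},"pzj":26,"txf":4,"x":[53,89]},"n":[13,[40,1,68,54],[71,38,81]]}
After op 18 (replace /mts/c/nag 27): {"iev":[43,[58,25,59,22,4,44],73,{"f":66,"rq":98,"sm":68},[61,12,81,61,54],[88]],"mts":{"c":{"nag":27,"xei":89},"pzj":26,"txf":4,"x":[53,89]},"n":[13,[40,1,68,54],[71,38,81]]}
After op 19 (add /mts/x/0 61): {"iev":[43,[58,25,59,22,4,44],73,{"f":66,"rq":98,"sm":68},[61,12,81,61,54],[88]],"mts":{"c":{"nag":27,"xei":89},"pzj":26,"txf":4,"x":[61,53,89]},"n":[13,[40,1,68,54],[71,38,81]]}
After op 20 (replace /iev/4/4 52): {"iev":[43,[58,25,59,22,4,44],73,{"f":66,"rq":98,"sm":68},[61,12,81,61,52],[88]],"mts":{"c":{"nag":27,"xei":89},"pzj":26,"txf":4,"x":[61,53,89]},"n":[13,[40,1,68,54],[71,38,81]]}
After op 21 (replace /iev/3/sm 29): {"iev":[43,[58,25,59,22,4,44],73,{"f":66,"rq":98,"sm":29},[61,12,81,61,52],[88]],"mts":{"c":{"nag":27,"xei":89},"pzj":26,"txf":4,"x":[61,53,89]},"n":[13,[40,1,68,54],[71,38,81]]}
After op 22 (add /iev/5/1 83): {"iev":[43,[58,25,59,22,4,44],73,{"f":66,"rq":98,"sm":29},[61,12,81,61,52],[88,83]],"mts":{"c":{"nag":27,"xei":89},"pzj":26,"txf":4,"x":[61,53,89]},"n":[13,[40,1,68,54],[71,38,81]]}
Value at /n/0: 13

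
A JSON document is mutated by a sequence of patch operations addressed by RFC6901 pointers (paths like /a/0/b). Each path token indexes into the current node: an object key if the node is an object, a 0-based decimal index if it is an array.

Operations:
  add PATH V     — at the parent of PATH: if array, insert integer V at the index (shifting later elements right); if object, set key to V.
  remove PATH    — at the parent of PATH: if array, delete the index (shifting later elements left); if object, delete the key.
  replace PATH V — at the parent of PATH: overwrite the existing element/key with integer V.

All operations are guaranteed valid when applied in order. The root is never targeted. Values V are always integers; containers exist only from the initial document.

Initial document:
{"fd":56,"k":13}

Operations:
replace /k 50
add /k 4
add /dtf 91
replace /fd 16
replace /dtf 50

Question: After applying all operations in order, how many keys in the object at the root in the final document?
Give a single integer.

Answer: 3

Derivation:
After op 1 (replace /k 50): {"fd":56,"k":50}
After op 2 (add /k 4): {"fd":56,"k":4}
After op 3 (add /dtf 91): {"dtf":91,"fd":56,"k":4}
After op 4 (replace /fd 16): {"dtf":91,"fd":16,"k":4}
After op 5 (replace /dtf 50): {"dtf":50,"fd":16,"k":4}
Size at the root: 3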